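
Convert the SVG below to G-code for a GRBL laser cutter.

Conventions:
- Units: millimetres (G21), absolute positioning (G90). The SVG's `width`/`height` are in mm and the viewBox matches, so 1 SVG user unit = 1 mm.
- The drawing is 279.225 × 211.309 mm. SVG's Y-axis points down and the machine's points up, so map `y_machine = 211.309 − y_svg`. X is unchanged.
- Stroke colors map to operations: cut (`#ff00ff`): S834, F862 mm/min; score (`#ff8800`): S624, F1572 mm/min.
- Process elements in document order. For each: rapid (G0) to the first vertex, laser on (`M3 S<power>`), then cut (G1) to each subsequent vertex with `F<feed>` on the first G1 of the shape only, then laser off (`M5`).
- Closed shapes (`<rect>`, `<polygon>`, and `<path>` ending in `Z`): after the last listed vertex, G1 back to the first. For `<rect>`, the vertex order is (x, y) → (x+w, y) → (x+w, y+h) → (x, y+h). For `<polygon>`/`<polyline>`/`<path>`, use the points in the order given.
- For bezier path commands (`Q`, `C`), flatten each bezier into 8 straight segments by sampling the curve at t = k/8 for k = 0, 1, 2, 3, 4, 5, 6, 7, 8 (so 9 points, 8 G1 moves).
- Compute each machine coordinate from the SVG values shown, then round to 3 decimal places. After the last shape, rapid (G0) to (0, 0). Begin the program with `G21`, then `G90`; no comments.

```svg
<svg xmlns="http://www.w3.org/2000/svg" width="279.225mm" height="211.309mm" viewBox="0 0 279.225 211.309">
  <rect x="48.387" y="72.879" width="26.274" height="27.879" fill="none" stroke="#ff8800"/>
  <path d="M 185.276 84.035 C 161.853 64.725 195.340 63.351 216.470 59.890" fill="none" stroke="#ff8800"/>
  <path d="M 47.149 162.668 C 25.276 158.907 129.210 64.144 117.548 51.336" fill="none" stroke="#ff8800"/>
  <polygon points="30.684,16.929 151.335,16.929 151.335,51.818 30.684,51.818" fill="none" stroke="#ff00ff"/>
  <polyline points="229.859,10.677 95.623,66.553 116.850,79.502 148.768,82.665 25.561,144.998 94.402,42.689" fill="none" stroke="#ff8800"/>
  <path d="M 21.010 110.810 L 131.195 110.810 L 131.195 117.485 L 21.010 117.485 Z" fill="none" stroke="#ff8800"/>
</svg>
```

viewBox `0 0 279.225 211.309` with mm width/height → 1 unit = 1 mm. Flip: y_m = 211.309 − y_svg.

**Shape 1** — `<rect>` rectangle, stroke `#ff8800` → score (S624, F1572). Machine vertices: (48.387,138.430) → (74.661,138.430) → (74.661,110.551) → (48.387,110.551) → (48.387,138.430). Closed: final G1 returns to the first vertex.

**Shape 2** — `<path>` cubic bezier, stroke `#ff8800` → score (S624, F1572). Control points (SVG): P0=(185.276,84.035), P1=(161.853,64.725), P2=(195.340,63.351), P3=(216.470,59.890); sampled at t=k/8. Machine vertices: (185.276,127.274) → (179.025,133.714) → (177.297,138.706) → (179.281,142.487) → (184.166,145.290) → (191.138,147.350) → (199.388,148.902) → (208.102,150.180) → (216.470,151.419). Open path.

**Shape 3** — `<path>` cubic bezier, stroke `#ff8800` → score (S624, F1572). Control points (SVG): P0=(47.149,162.668), P1=(25.276,158.907), P2=(129.210,64.144), P3=(117.548,51.336); sampled at t=k/8. Machine vertices: (47.149,48.641) → (44.372,53.979) → (50.561,65.822) → (62.886,82.143) → (78.519,100.914) → (94.631,120.110) → (108.392,137.703) → (116.974,151.666) → (117.548,159.973). Open path.

**Shape 4** — `<polygon>` rectangle, stroke `#ff00ff` → cut (S834, F862). Machine vertices: (30.684,194.380) → (151.335,194.380) → (151.335,159.491) → (30.684,159.491) → (30.684,194.380). Closed: final G1 returns to the first vertex.

**Shape 5** — `<polyline>` open polyline, stroke `#ff8800` → score (S624, F1572). Machine vertices: (229.859,200.632) → (95.623,144.756) → (116.850,131.807) → (148.768,128.644) → (25.561,66.311) → (94.402,168.620). Open path.

**Shape 6** — `<path>` rectangle, stroke `#ff8800` → score (S624, F1572). Machine vertices: (21.010,100.499) → (131.195,100.499) → (131.195,93.824) → (21.010,93.824) → (21.010,100.499). Closed: final G1 returns to the first vertex.

G21
G90
G0 X48.387 Y138.430
M3 S624
G1 X74.661 Y138.430 F1572
G1 X74.661 Y110.551
G1 X48.387 Y110.551
G1 X48.387 Y138.430
M5
G0 X185.276 Y127.274
M3 S624
G1 X179.025 Y133.714 F1572
G1 X177.297 Y138.706
G1 X179.281 Y142.487
G1 X184.166 Y145.290
G1 X191.138 Y147.350
G1 X199.388 Y148.902
G1 X208.102 Y150.180
G1 X216.470 Y151.419
M5
G0 X47.149 Y48.641
M3 S624
G1 X44.372 Y53.979 F1572
G1 X50.561 Y65.822
G1 X62.886 Y82.143
G1 X78.519 Y100.914
G1 X94.631 Y120.110
G1 X108.392 Y137.703
G1 X116.974 Y151.666
G1 X117.548 Y159.973
M5
G0 X30.684 Y194.380
M3 S834
G1 X151.335 Y194.380 F862
G1 X151.335 Y159.491
G1 X30.684 Y159.491
G1 X30.684 Y194.380
M5
G0 X229.859 Y200.632
M3 S624
G1 X95.623 Y144.756 F1572
G1 X116.850 Y131.807
G1 X148.768 Y128.644
G1 X25.561 Y66.311
G1 X94.402 Y168.620
M5
G0 X21.010 Y100.499
M3 S624
G1 X131.195 Y100.499 F1572
G1 X131.195 Y93.824
G1 X21.010 Y93.824
G1 X21.010 Y100.499
M5
G0 X0.000 Y0.000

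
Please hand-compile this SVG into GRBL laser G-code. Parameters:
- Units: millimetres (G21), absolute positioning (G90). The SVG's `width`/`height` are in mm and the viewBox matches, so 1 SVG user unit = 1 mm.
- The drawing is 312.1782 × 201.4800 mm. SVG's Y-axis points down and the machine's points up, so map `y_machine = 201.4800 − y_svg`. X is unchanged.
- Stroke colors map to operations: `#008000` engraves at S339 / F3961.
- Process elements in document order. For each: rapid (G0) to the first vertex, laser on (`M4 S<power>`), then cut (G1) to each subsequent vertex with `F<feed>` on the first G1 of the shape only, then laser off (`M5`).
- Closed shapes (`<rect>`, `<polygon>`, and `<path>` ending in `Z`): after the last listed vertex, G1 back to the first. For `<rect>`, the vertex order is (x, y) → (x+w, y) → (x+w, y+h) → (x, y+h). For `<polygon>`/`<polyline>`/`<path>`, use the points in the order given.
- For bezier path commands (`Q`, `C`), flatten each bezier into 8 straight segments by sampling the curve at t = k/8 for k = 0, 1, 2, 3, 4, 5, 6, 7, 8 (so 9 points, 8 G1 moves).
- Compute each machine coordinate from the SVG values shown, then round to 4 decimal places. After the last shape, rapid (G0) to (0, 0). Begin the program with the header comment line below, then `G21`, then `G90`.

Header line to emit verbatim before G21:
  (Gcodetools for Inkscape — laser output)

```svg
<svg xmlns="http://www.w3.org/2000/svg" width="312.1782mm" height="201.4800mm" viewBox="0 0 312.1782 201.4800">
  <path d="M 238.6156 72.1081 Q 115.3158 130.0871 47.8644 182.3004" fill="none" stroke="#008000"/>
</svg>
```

(Gcodetools for Inkscape — laser output)
G21
G90
G0 X238.6156 Y129.3719
M4 S339
G1 X208.6633 Y114.9672 F3961
G1 X180.4562 Y100.7428
G1 X153.9944 Y86.6985
G1 X129.2779 Y72.8343
G1 X106.3066 Y59.1504
G1 X85.0806 Y45.6466
G1 X65.5999 Y32.3230
G1 X47.8644 Y19.1796
M5
G0 X0.0000 Y0.0000

Since the viewBox matches the mm dimensions, user units are millimetres directly. The only transform is the Y-flip y_m = 201.4800 − y_svg.

Shape 1 is a quadratic bezier drawn with `<path>`. Its stroke #008000 means engrave at S339, F3961. After flipping Y the toolpath is (238.6156,129.3719) → (208.6633,114.9672) → (180.4562,100.7428) → (153.9944,86.6985) → (129.2779,72.8343) → (106.3066,59.1504) → (85.0806,45.6466) → (65.5999,32.3230) → (47.8644,19.1796).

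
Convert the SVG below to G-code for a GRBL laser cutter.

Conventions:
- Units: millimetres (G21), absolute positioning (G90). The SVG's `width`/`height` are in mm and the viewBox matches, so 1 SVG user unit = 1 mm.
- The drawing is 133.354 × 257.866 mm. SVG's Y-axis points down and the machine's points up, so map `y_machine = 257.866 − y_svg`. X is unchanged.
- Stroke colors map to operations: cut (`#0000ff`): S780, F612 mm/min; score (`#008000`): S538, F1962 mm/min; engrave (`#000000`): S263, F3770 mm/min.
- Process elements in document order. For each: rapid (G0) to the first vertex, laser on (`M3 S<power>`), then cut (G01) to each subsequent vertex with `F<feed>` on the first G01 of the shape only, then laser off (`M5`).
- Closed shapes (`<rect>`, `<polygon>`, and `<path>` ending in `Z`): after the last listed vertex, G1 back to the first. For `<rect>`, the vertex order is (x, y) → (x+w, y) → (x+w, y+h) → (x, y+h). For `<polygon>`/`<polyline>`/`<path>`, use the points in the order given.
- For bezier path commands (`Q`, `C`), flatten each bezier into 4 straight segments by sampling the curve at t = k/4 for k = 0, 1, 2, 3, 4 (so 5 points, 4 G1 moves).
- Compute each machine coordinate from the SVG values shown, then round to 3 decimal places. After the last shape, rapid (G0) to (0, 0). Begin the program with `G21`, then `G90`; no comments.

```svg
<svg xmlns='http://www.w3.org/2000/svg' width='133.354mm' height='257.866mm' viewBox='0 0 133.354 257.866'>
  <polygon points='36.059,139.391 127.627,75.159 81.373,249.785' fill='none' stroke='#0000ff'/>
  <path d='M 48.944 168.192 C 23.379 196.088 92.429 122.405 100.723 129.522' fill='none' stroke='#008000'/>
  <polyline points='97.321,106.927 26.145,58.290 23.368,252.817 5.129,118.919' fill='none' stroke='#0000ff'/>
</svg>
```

Since the viewBox matches the mm dimensions, user units are millimetres directly. The only transform is the Y-flip y_m = 257.866 − y_svg.

Shape 1 is a closed polygon drawn with `<polygon>`. Its stroke #0000ff means cut at S780, F612. After flipping Y the toolpath is (36.059,118.475) → (127.627,182.707) → (81.373,8.081) → (36.059,118.475), returning to the start.

Shape 2 is a cubic bezier drawn with `<path>`. Its stroke #008000 means score at S538, F1962. After flipping Y the toolpath is (48.944,89.674) → (45.083,84.948) → (62.136,101.217) → (85.538,121.381) → (100.723,128.344).

Shape 3 is a open polyline drawn with `<polyline>`. Its stroke #0000ff means cut at S780, F612. After flipping Y the toolpath is (97.321,150.939) → (26.145,199.576) → (23.368,5.049) → (5.129,138.947).

G21
G90
G0 X36.059 Y118.475
M3 S780
G01 X127.627 Y182.707 F612
G01 X81.373 Y8.081
G01 X36.059 Y118.475
M5
G0 X48.944 Y89.674
M3 S538
G01 X45.083 Y84.948 F1962
G01 X62.136 Y101.217
G01 X85.538 Y121.381
G01 X100.723 Y128.344
M5
G0 X97.321 Y150.939
M3 S780
G01 X26.145 Y199.576 F612
G01 X23.368 Y5.049
G01 X5.129 Y138.947
M5
G0 X0.000 Y0.000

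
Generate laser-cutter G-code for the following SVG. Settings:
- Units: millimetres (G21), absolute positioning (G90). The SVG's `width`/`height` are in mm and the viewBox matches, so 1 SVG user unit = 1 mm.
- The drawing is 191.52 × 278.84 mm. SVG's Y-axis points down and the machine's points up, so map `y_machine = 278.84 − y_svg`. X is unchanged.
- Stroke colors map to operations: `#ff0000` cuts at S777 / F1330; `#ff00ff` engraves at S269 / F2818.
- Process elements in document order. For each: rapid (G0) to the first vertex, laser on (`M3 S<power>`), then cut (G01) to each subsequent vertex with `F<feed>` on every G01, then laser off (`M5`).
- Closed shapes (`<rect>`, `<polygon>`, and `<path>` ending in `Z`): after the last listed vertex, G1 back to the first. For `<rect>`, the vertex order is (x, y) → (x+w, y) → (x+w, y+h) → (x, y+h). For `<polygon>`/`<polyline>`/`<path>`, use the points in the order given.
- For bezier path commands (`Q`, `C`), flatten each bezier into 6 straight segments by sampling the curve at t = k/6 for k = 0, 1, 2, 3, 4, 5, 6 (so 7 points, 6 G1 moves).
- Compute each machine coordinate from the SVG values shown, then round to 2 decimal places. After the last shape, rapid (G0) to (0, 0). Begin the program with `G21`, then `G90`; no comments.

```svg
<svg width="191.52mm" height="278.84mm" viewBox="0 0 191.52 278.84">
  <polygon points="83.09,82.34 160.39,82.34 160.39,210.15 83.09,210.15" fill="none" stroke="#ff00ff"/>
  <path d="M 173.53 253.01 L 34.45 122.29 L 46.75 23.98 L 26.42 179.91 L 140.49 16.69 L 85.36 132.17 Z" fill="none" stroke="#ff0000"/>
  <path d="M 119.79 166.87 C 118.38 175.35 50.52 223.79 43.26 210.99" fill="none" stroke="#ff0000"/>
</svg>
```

G21
G90
G0 X83.09 Y196.50
M3 S269
G01 X160.39 Y196.50 F2818
G01 X160.39 Y68.69 F2818
G01 X83.09 Y68.69 F2818
G01 X83.09 Y196.50 F2818
M5
G0 X173.53 Y25.83
M3 S777
G01 X34.45 Y156.55 F1330
G01 X46.75 Y254.86 F1330
G01 X26.42 Y98.93 F1330
G01 X140.49 Y262.15 F1330
G01 X85.36 Y146.67 F1330
G01 X173.53 Y25.83 F1330
M5
G0 X119.79 Y111.97
M3 S777
G01 X114.14 Y104.87 F1330
G01 X100.94 Y93.92 F1330
G01 X83.72 Y81.93 F1330
G01 X66.01 Y71.72 F1330
G01 X51.35 Y66.08 F1330
G01 X43.26 Y67.85 F1330
M5
G0 X0.00 Y0.00

Since the viewBox matches the mm dimensions, user units are millimetres directly. The only transform is the Y-flip y_m = 278.84 − y_svg.

Shape 1 is a rectangle drawn with `<polygon>`. Its stroke #ff00ff means engrave at S269, F2818. After flipping Y the toolpath is (83.09,196.50) → (160.39,196.50) → (160.39,68.69) → (83.09,68.69) → (83.09,196.50), returning to the start.

Shape 2 is a closed polygon drawn with `<path>`. Its stroke #ff0000 means cut at S777, F1330. After flipping Y the toolpath is (173.53,25.83) → (34.45,156.55) → (46.75,254.86) → (26.42,98.93) → (140.49,262.15) → (85.36,146.67) → (173.53,25.83), returning to the start.

Shape 3 is a cubic bezier drawn with `<path>`. Its stroke #ff0000 means cut at S777, F1330. After flipping Y the toolpath is (119.79,111.97) → (114.14,104.87) → (100.94,93.92) → (83.72,81.93) → (66.01,71.72) → (51.35,66.08) → (43.26,67.85).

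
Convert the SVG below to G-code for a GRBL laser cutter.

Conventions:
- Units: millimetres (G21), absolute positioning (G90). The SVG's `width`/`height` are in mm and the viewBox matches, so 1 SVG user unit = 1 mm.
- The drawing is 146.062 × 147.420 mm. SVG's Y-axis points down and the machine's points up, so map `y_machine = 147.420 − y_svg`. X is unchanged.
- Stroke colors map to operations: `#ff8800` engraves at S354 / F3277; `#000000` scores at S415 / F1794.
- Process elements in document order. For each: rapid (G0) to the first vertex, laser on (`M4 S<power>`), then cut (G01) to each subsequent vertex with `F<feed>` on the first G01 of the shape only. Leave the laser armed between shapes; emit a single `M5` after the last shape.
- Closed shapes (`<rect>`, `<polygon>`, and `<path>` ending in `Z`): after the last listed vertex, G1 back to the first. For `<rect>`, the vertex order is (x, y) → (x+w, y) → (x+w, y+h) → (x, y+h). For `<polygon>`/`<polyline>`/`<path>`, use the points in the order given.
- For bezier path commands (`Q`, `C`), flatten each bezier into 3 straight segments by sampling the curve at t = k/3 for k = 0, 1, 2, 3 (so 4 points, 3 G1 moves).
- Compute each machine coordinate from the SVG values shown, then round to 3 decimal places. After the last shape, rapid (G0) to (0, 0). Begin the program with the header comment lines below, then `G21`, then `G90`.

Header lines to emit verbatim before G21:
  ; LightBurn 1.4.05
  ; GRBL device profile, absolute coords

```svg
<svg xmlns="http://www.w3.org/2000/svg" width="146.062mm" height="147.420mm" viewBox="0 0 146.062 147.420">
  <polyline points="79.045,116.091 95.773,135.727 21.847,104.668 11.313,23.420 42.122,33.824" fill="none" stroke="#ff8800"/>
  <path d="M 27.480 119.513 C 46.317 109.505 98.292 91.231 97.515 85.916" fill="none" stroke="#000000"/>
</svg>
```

; LightBurn 1.4.05
; GRBL device profile, absolute coords
G21
G90
G0 X79.045 Y31.329
M4 S354
G01 X95.773 Y11.693 F3277
G01 X21.847 Y42.752
G01 X11.313 Y124.000
G01 X42.122 Y113.596
G0 X27.480 Y27.907
M4 S415
G01 X54.182 Y39.884 F1794
G01 X83.889 Y52.655
G01 X97.515 Y61.504
M5
G0 X0.000 Y0.000

Since the viewBox matches the mm dimensions, user units are millimetres directly. The only transform is the Y-flip y_m = 147.420 − y_svg.

Shape 1 is a open polyline drawn with `<polyline>`. Its stroke #ff8800 means engrave at S354, F3277. After flipping Y the toolpath is (79.045,31.329) → (95.773,11.693) → (21.847,42.752) → (11.313,124.000) → (42.122,113.596).

Shape 2 is a cubic bezier drawn with `<path>`. Its stroke #000000 means score at S415, F1794. After flipping Y the toolpath is (27.480,27.907) → (54.182,39.884) → (83.889,52.655) → (97.515,61.504).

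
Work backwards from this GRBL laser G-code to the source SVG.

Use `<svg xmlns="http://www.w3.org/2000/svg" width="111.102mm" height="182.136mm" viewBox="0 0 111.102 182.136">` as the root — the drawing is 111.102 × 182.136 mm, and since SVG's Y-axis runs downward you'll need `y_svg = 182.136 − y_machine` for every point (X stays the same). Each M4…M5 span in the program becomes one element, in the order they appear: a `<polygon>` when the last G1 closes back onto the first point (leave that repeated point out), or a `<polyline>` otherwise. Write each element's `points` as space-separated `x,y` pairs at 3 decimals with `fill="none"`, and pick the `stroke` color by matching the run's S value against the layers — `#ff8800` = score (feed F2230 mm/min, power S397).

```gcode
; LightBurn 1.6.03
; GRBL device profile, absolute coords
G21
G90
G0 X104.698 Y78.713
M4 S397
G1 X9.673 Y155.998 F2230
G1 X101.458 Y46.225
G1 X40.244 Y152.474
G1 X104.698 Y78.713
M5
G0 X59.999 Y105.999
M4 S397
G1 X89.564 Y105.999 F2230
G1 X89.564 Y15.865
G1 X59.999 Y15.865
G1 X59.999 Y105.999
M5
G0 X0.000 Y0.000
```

<svg xmlns="http://www.w3.org/2000/svg" width="111.102mm" height="182.136mm" viewBox="0 0 111.102 182.136">
  <polygon points="104.698,103.423 9.673,26.138 101.458,135.911 40.244,29.662" fill="none" stroke="#ff8800"/>
  <polygon points="59.999,76.137 89.564,76.137 89.564,166.271 59.999,166.271" fill="none" stroke="#ff8800"/>
</svg>

Machine Y-up, SVG Y-down with viewBox height 182.136, so y_svg = 182.136 − y_machine; X carries over. Every run uses S397, so all elements get stroke `#ff8800` (score).

Run 1: The run returns to its start, so emit a `<polygon>` with points (Y-flipped): 104.698,103.423 9.673,26.138 101.458,135.911 40.244,29.662.

Run 2: The run returns to its start, so emit a `<polygon>` with points (Y-flipped): 59.999,76.137 89.564,76.137 89.564,166.271 59.999,166.271.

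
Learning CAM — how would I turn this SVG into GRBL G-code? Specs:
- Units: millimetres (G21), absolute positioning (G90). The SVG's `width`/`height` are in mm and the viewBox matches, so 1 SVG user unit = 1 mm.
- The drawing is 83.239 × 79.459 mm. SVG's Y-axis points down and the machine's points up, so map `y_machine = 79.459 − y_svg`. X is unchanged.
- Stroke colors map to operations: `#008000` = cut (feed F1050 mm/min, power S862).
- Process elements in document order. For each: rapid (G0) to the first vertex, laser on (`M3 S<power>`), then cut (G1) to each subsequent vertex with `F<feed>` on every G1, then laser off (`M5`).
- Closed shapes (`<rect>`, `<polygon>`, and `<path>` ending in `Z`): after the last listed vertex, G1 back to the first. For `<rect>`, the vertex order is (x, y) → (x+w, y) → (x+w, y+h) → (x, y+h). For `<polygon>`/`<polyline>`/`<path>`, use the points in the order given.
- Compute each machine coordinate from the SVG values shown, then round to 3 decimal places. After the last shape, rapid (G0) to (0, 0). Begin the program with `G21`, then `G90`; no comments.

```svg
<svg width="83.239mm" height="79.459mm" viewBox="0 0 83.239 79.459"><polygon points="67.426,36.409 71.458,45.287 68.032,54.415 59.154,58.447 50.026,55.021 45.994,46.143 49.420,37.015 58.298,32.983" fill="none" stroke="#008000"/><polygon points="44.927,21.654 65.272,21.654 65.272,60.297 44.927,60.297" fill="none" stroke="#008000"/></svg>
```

G21
G90
G0 X67.426 Y43.050
M3 S862
G1 X71.458 Y34.172 F1050
G1 X68.032 Y25.044 F1050
G1 X59.154 Y21.012 F1050
G1 X50.026 Y24.438 F1050
G1 X45.994 Y33.316 F1050
G1 X49.420 Y42.444 F1050
G1 X58.298 Y46.476 F1050
G1 X67.426 Y43.050 F1050
M5
G0 X44.927 Y57.805
M3 S862
G1 X65.272 Y57.805 F1050
G1 X65.272 Y19.162 F1050
G1 X44.927 Y19.162 F1050
G1 X44.927 Y57.805 F1050
M5
G0 X0.000 Y0.000

1 u = 1 mm; y_m = 79.459 − y.

[1] `<polygon>` regular polygon, #008000→cut S862 F1050: (67.426,43.050) → (71.458,34.172) → (68.032,25.044) → (59.154,21.012) → (50.026,24.438) → (45.994,33.316) → (49.420,42.444) → (58.298,46.476) → (67.426,43.050) (closed)

[2] `<polygon>` rectangle, #008000→cut S862 F1050: (44.927,57.805) → (65.272,57.805) → (65.272,19.162) → (44.927,19.162) → (44.927,57.805) (closed)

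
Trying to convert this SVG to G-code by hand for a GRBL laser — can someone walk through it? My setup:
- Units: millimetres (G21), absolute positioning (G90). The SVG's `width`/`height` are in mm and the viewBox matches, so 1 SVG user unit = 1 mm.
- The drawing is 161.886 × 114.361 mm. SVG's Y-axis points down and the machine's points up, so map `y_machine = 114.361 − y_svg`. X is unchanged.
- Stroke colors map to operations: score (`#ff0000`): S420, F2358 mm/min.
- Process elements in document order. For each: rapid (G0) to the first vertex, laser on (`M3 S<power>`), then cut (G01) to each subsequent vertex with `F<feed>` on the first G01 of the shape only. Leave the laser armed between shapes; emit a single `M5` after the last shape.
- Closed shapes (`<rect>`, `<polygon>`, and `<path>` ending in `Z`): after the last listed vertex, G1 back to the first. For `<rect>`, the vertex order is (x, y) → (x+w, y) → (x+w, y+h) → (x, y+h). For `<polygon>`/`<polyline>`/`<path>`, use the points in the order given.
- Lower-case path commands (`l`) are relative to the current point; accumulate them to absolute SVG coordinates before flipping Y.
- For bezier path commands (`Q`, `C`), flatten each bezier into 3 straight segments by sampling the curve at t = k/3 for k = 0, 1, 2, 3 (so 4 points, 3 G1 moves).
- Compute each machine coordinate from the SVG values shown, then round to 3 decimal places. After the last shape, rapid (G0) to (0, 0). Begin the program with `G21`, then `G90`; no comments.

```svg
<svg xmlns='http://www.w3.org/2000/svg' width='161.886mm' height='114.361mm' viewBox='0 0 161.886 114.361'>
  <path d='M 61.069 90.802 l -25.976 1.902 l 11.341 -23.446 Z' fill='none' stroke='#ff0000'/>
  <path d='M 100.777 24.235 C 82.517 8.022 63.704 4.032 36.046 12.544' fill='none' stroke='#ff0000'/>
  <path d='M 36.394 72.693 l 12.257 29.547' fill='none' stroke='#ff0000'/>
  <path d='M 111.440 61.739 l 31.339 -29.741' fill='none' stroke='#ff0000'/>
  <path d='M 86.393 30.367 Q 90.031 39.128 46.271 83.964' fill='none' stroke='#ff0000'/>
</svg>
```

Since the viewBox matches the mm dimensions, user units are millimetres directly. The only transform is the Y-flip y_m = 114.361 − y_svg.

Shape 1 is a regular polygon drawn with `<path>`. Its stroke #ff0000 means score at S420, F2358. After flipping Y the toolpath is (61.069,23.559) → (35.093,21.657) → (46.434,45.103) → (61.069,23.559), returning to the start.

Shape 2 is a cubic bezier drawn with `<path>`. Its stroke #ff0000 means score at S420, F2358. After flipping Y the toolpath is (100.777,90.126) → (82.026,102.254) → (61.063,106.172) → (36.046,101.817).

Shape 3 is a line segment drawn with `<path>`. Its stroke #ff0000 means score at S420, F2358. After flipping Y the toolpath is (36.394,41.668) → (48.651,12.121).

Shape 4 is a line segment drawn with `<path>`. Its stroke #ff0000 means score at S420, F2358. After flipping Y the toolpath is (111.440,52.622) → (142.779,82.363).

Shape 5 is a quadratic bezier drawn with `<path>`. Its stroke #ff0000 means score at S420, F2358. After flipping Y the toolpath is (86.393,83.994) → (83.552,74.145) → (70.178,56.279) → (46.271,30.397).

G21
G90
G0 X61.069 Y23.559
M3 S420
G01 X35.093 Y21.657 F2358
G01 X46.434 Y45.103
G01 X61.069 Y23.559
G0 X100.777 Y90.126
M3 S420
G01 X82.026 Y102.254 F2358
G01 X61.063 Y106.172
G01 X36.046 Y101.817
G0 X36.394 Y41.668
M3 S420
G01 X48.651 Y12.121 F2358
G0 X111.440 Y52.622
M3 S420
G01 X142.779 Y82.363 F2358
G0 X86.393 Y83.994
M3 S420
G01 X83.552 Y74.145 F2358
G01 X70.178 Y56.279
G01 X46.271 Y30.397
M5
G0 X0.000 Y0.000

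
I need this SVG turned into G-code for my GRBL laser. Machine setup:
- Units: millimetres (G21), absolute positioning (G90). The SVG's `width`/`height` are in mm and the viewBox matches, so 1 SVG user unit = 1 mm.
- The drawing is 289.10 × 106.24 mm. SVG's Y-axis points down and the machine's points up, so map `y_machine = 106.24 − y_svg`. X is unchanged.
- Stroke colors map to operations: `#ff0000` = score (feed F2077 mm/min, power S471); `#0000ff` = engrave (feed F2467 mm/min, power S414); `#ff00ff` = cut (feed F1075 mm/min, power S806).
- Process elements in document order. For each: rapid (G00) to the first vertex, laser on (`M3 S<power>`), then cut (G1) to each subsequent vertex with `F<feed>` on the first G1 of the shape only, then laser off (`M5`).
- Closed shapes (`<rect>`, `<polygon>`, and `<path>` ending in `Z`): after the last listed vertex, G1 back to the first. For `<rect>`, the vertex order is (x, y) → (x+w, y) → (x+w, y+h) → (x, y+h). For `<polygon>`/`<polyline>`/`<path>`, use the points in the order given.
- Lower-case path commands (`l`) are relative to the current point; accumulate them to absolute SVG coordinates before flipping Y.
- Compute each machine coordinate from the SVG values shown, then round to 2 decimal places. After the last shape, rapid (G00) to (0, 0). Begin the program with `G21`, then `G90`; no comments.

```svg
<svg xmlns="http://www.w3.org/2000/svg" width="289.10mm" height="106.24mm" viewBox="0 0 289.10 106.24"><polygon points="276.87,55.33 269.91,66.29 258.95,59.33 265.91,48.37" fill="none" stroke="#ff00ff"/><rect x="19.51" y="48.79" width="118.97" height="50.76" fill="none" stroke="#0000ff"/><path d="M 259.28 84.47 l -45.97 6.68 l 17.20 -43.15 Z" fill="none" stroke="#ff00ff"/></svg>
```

1 u = 1 mm; y_m = 106.24 − y.

[1] `<polygon>` regular polygon, #ff00ff→cut S806 F1075: (276.87,50.91) → (269.91,39.95) → (258.95,46.91) → (265.91,57.87) → (276.87,50.91) (closed)

[2] `<rect>` rectangle, #0000ff→engrave S414 F2467: (19.51,57.45) → (138.48,57.45) → (138.48,6.69) → (19.51,6.69) → (19.51,57.45) (closed)

[3] `<path>` regular polygon, #ff00ff→cut S806 F1075: (259.28,21.77) → (213.31,15.09) → (230.51,58.24) → (259.28,21.77) (closed)

G21
G90
G00 X276.87 Y50.91
M3 S806
G1 X269.91 Y39.95 F1075
G1 X258.95 Y46.91
G1 X265.91 Y57.87
G1 X276.87 Y50.91
M5
G00 X19.51 Y57.45
M3 S414
G1 X138.48 Y57.45 F2467
G1 X138.48 Y6.69
G1 X19.51 Y6.69
G1 X19.51 Y57.45
M5
G00 X259.28 Y21.77
M3 S806
G1 X213.31 Y15.09 F1075
G1 X230.51 Y58.24
G1 X259.28 Y21.77
M5
G00 X0.00 Y0.00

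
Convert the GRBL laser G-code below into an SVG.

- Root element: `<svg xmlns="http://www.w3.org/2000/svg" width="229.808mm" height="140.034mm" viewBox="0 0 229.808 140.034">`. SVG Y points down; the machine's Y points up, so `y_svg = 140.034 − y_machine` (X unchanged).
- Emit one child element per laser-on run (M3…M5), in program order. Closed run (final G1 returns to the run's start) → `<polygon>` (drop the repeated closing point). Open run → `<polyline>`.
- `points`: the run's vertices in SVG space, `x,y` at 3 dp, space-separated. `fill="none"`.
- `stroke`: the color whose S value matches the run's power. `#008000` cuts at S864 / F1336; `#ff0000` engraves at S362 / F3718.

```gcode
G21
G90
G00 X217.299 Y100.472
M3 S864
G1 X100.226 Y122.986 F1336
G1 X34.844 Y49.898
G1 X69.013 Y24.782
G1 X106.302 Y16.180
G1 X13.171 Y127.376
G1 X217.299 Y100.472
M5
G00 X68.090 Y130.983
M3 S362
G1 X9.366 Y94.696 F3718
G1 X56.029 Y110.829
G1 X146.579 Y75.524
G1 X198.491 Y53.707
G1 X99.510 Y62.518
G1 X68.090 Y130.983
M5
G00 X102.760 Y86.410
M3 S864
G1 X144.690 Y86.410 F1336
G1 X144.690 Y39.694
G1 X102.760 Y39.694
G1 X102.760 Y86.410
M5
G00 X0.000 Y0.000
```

Each laser-on run becomes one SVG element. Flip Y back into SVG space with y_svg = 140.034 − y_machine.

Run 1: power S864 maps to stroke `#008000` (cut). The run returns to its start, so emit a `<polygon>` with points (Y-flipped): 217.299,39.562 100.226,17.048 34.844,90.136 69.013,115.252 106.302,123.854 13.171,12.658.

Run 2: S362 ⇒ engrave layer `#ff0000`. The run returns to its start, so emit a `<polygon>` with points (Y-flipped): 68.090,9.051 9.366,45.338 56.029,29.205 146.579,64.510 198.491,86.327 99.510,77.516.

Run 3: S864 ⇒ cut layer `#008000`. The run returns to its start, so emit a `<polygon>` with points (Y-flipped): 102.760,53.624 144.690,53.624 144.690,100.340 102.760,100.340.

<svg xmlns="http://www.w3.org/2000/svg" width="229.808mm" height="140.034mm" viewBox="0 0 229.808 140.034">
  <polygon points="217.299,39.562 100.226,17.048 34.844,90.136 69.013,115.252 106.302,123.854 13.171,12.658" fill="none" stroke="#008000"/>
  <polygon points="68.090,9.051 9.366,45.338 56.029,29.205 146.579,64.510 198.491,86.327 99.510,77.516" fill="none" stroke="#ff0000"/>
  <polygon points="102.760,53.624 144.690,53.624 144.690,100.340 102.760,100.340" fill="none" stroke="#008000"/>
</svg>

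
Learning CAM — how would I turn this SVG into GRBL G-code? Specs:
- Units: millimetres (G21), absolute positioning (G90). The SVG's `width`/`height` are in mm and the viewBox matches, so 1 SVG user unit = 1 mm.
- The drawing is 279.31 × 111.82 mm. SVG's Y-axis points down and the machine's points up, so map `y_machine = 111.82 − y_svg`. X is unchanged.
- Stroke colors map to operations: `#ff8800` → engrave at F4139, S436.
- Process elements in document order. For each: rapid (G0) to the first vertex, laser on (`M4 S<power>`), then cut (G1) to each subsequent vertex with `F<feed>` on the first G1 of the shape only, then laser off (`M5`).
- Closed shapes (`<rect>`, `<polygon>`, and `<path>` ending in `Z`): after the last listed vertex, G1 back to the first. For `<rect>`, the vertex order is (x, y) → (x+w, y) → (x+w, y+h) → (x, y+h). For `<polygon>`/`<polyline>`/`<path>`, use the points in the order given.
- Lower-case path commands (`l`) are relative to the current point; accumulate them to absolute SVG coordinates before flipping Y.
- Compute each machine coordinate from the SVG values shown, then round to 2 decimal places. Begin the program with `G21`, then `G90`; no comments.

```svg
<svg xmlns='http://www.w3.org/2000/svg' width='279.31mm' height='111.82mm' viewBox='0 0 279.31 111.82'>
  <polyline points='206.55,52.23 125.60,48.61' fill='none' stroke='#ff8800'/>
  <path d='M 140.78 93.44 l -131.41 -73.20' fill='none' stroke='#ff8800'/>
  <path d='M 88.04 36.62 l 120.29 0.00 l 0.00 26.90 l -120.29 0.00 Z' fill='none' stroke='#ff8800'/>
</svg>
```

1 u = 1 mm; y_m = 111.82 − y.

[1] `<polyline>` line segment, #ff8800→engrave S436 F4139: (206.55,59.59) → (125.60,63.21)

[2] `<path>` line segment, #ff8800→engrave S436 F4139: (140.78,18.38) → (9.37,91.58)

[3] `<path>` rectangle, #ff8800→engrave S436 F4139: (88.04,75.20) → (208.33,75.20) → (208.33,48.30) → (88.04,48.30) → (88.04,75.20) (closed)

G21
G90
G0 X206.55 Y59.59
M4 S436
G1 X125.60 Y63.21 F4139
M5
G0 X140.78 Y18.38
M4 S436
G1 X9.37 Y91.58 F4139
M5
G0 X88.04 Y75.20
M4 S436
G1 X208.33 Y75.20 F4139
G1 X208.33 Y48.30
G1 X88.04 Y48.30
G1 X88.04 Y75.20
M5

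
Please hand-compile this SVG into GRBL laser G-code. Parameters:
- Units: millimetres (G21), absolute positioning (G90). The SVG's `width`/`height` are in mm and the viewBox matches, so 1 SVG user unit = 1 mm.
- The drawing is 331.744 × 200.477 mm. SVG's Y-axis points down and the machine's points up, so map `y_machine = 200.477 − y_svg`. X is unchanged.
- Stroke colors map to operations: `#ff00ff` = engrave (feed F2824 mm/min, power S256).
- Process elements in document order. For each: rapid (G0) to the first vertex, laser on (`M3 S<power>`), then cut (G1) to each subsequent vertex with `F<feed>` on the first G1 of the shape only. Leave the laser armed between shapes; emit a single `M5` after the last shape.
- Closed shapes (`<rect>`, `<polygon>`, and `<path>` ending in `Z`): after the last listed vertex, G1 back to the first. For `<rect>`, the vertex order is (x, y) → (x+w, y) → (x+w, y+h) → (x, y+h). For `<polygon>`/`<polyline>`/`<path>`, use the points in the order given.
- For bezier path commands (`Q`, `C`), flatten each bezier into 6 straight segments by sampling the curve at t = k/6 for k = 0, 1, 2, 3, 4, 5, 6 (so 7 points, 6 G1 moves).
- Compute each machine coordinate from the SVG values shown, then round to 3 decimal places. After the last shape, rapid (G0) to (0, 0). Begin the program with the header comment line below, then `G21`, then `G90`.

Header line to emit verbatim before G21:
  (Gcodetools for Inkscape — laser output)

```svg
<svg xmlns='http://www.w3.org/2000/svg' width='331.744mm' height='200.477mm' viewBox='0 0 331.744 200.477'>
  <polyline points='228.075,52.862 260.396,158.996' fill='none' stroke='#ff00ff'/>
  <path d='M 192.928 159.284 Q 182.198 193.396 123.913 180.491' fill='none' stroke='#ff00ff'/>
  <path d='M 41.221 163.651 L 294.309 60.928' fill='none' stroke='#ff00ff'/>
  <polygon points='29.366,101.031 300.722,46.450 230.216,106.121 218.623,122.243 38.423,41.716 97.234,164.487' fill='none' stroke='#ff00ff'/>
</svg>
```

(Gcodetools for Inkscape — laser output)
G21
G90
G0 X228.075 Y147.615
M3 S256
G1 X260.396 Y41.481 F2824
G0 X192.928 Y41.193
M3 S256
G1 X188.030 Y31.128 F2824
G1 X180.491 Y23.676
G1 X170.309 Y18.835
G1 X157.486 Y16.607
G1 X142.020 Y16.990
G1 X123.913 Y19.986
G0 X41.221 Y36.826
M3 S256
G1 X294.309 Y139.549 F2824
G0 X29.366 Y99.446
M3 S256
G1 X300.722 Y154.027 F2824
G1 X230.216 Y94.356
G1 X218.623 Y78.234
G1 X38.423 Y158.761
G1 X97.234 Y35.990
G1 X29.366 Y99.446
M5
G0 X0.000 Y0.000

Since the viewBox matches the mm dimensions, user units are millimetres directly. The only transform is the Y-flip y_m = 200.477 − y_svg.

Shape 1 is a line segment drawn with `<polyline>`. Its stroke #ff00ff means engrave at S256, F2824. After flipping Y the toolpath is (228.075,147.615) → (260.396,41.481).

Shape 2 is a quadratic bezier drawn with `<path>`. Its stroke #ff00ff means engrave at S256, F2824. After flipping Y the toolpath is (192.928,41.193) → (188.030,31.128) → (180.491,23.676) → (170.309,18.835) → (157.486,16.607) → (142.020,16.990) → (123.913,19.986).

Shape 3 is a line segment drawn with `<path>`. Its stroke #ff00ff means engrave at S256, F2824. After flipping Y the toolpath is (41.221,36.826) → (294.309,139.549).

Shape 4 is a closed polygon drawn with `<polygon>`. Its stroke #ff00ff means engrave at S256, F2824. After flipping Y the toolpath is (29.366,99.446) → (300.722,154.027) → (230.216,94.356) → (218.623,78.234) → (38.423,158.761) → (97.234,35.990) → (29.366,99.446), returning to the start.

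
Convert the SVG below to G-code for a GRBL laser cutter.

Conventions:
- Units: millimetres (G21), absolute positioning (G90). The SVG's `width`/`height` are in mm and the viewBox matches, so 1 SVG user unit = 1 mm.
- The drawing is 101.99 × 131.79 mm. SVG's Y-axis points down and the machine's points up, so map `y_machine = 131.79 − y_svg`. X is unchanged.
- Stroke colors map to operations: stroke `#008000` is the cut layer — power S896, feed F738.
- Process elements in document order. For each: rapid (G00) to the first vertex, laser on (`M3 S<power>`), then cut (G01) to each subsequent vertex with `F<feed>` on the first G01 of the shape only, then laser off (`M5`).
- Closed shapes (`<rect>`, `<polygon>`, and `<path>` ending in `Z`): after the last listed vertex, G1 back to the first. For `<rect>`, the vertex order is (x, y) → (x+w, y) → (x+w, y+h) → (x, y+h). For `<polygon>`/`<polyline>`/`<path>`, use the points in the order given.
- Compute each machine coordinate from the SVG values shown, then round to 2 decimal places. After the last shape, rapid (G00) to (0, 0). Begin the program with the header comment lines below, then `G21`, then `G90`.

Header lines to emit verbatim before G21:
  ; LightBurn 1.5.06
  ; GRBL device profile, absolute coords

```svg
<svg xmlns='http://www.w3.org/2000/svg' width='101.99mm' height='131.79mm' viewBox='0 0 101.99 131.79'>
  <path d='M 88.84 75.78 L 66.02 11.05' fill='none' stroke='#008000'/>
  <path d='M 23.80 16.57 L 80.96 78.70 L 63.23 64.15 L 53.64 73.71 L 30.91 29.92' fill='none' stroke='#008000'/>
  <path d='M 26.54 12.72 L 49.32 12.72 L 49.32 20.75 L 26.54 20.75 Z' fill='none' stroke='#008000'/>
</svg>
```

; LightBurn 1.5.06
; GRBL device profile, absolute coords
G21
G90
G00 X88.84 Y56.01
M3 S896
G01 X66.02 Y120.74 F738
M5
G00 X23.80 Y115.22
M3 S896
G01 X80.96 Y53.09 F738
G01 X63.23 Y67.64
G01 X53.64 Y58.08
G01 X30.91 Y101.87
M5
G00 X26.54 Y119.07
M3 S896
G01 X49.32 Y119.07 F738
G01 X49.32 Y111.04
G01 X26.54 Y111.04
G01 X26.54 Y119.07
M5
G00 X0.00 Y0.00

viewBox `0 0 101.99 131.79` with mm width/height → 1 unit = 1 mm. Flip: y_m = 131.79 − y_svg.

**Shape 1** — `<path>` line segment, stroke `#008000` → cut (S896, F738). Machine vertices: (88.84,56.01) → (66.02,120.74). Open path.

**Shape 2** — `<path>` open polyline, stroke `#008000` → cut (S896, F738). Machine vertices: (23.80,115.22) → (80.96,53.09) → (63.23,67.64) → (53.64,58.08) → (30.91,101.87). Open path.

**Shape 3** — `<path>` rectangle, stroke `#008000` → cut (S896, F738). Machine vertices: (26.54,119.07) → (49.32,119.07) → (49.32,111.04) → (26.54,111.04) → (26.54,119.07). Closed: final G1 returns to the first vertex.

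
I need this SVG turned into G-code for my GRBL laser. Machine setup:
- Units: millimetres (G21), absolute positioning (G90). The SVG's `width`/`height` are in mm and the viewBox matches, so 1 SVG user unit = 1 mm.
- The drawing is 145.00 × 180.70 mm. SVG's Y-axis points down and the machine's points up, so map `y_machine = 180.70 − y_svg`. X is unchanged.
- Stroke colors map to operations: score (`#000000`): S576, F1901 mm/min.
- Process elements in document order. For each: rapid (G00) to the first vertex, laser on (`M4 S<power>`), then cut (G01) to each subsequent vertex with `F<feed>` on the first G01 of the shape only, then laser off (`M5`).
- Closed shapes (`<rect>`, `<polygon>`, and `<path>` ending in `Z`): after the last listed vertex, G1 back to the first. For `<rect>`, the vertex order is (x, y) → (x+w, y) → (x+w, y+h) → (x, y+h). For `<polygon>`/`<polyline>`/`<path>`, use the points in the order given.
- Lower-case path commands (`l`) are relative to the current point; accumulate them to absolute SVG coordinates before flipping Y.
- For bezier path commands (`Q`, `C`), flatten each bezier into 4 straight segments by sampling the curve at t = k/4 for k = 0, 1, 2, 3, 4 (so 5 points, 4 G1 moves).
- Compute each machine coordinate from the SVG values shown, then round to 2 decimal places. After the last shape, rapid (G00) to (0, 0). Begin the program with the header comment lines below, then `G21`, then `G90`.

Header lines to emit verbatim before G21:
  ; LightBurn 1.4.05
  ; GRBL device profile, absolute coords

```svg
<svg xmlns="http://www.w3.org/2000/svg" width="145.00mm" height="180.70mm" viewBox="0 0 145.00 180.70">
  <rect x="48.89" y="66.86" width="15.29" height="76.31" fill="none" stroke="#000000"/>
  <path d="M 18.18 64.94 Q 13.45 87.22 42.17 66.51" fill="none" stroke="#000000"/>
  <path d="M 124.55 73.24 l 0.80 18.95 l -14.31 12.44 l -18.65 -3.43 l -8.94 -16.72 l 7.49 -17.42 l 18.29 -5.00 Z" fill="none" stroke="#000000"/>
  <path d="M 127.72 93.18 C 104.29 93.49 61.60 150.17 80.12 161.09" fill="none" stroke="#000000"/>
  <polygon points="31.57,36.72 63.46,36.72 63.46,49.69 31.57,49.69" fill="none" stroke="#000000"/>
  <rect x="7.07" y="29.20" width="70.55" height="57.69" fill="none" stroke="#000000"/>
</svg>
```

; LightBurn 1.4.05
; GRBL device profile, absolute coords
G21
G90
G00 X48.89 Y113.84
M4 S576
G01 X64.18 Y113.84 F1901
G01 X64.18 Y37.53
G01 X48.89 Y37.53
G01 X48.89 Y113.84
M5
G00 X18.18 Y115.76
M4 S576
G01 X17.91 Y107.31 F1901
G01 X21.81 Y104.23
G01 X29.90 Y106.52
G01 X42.17 Y114.19
M5
G00 X124.55 Y107.46
M4 S576
G01 X125.35 Y88.51 F1901
G01 X111.04 Y76.07
G01 X92.39 Y79.50
G01 X83.45 Y96.22
G01 X90.94 Y113.64
G01 X109.23 Y118.64
G01 X124.55 Y107.46
M5
G00 X127.72 Y87.52
M4 S576
G01 X107.79 Y78.31 F1901
G01 X88.19 Y57.54
G01 X76.45 Y34.78
G01 X80.12 Y19.61
M5
G00 X31.57 Y143.98
M4 S576
G01 X63.46 Y143.98 F1901
G01 X63.46 Y131.01
G01 X31.57 Y131.01
G01 X31.57 Y143.98
M5
G00 X7.07 Y151.50
M4 S576
G01 X77.62 Y151.50 F1901
G01 X77.62 Y93.81
G01 X7.07 Y93.81
G01 X7.07 Y151.50
M5
G00 X0.00 Y0.00

Since the viewBox matches the mm dimensions, user units are millimetres directly. The only transform is the Y-flip y_m = 180.70 − y_svg.

Shape 1 is a rectangle drawn with `<rect>`. Its stroke #000000 means score at S576, F1901. After flipping Y the toolpath is (48.89,113.84) → (64.18,113.84) → (64.18,37.53) → (48.89,37.53) → (48.89,113.84), returning to the start.

Shape 2 is a quadratic bezier drawn with `<path>`. Its stroke #000000 means score at S576, F1901. After flipping Y the toolpath is (18.18,115.76) → (17.91,107.31) → (21.81,104.23) → (29.90,106.52) → (42.17,114.19).

Shape 3 is a regular polygon drawn with `<path>`. Its stroke #000000 means score at S576, F1901. After flipping Y the toolpath is (124.55,107.46) → (125.35,88.51) → (111.04,76.07) → (92.39,79.50) → (83.45,96.22) → (90.94,113.64) → (109.23,118.64) → (124.55,107.46), returning to the start.

Shape 4 is a cubic bezier drawn with `<path>`. Its stroke #000000 means score at S576, F1901. After flipping Y the toolpath is (127.72,87.52) → (107.79,78.31) → (88.19,57.54) → (76.45,34.78) → (80.12,19.61).

Shape 5 is a rectangle drawn with `<polygon>`. Its stroke #000000 means score at S576, F1901. After flipping Y the toolpath is (31.57,143.98) → (63.46,143.98) → (63.46,131.01) → (31.57,131.01) → (31.57,143.98), returning to the start.

Shape 6 is a rectangle drawn with `<rect>`. Its stroke #000000 means score at S576, F1901. After flipping Y the toolpath is (7.07,151.50) → (77.62,151.50) → (77.62,93.81) → (7.07,93.81) → (7.07,151.50), returning to the start.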